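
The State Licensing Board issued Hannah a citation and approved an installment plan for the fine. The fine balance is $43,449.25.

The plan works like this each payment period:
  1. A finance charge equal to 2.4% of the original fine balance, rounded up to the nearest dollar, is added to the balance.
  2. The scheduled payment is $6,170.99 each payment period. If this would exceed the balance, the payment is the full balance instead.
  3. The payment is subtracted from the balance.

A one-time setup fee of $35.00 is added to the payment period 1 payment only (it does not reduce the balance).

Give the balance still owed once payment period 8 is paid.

Payment period 1: opening $43,449.25; interest $1,043.00 → $44,492.25; payment $6,170.99 (+ $35.00 fee); balance $38,321.26
Payment period 2: opening $38,321.26; interest $1,043.00 → $39,364.26; payment $6,170.99; balance $33,193.27
Payment period 3: opening $33,193.27; interest $1,043.00 → $34,236.27; payment $6,170.99; balance $28,065.28
Payment period 4: opening $28,065.28; interest $1,043.00 → $29,108.28; payment $6,170.99; balance $22,937.29
Payment period 5: opening $22,937.29; interest $1,043.00 → $23,980.29; payment $6,170.99; balance $17,809.30
Payment period 6: opening $17,809.30; interest $1,043.00 → $18,852.30; payment $6,170.99; balance $12,681.31
Payment period 7: opening $12,681.31; interest $1,043.00 → $13,724.31; payment $6,170.99; balance $7,553.32
Payment period 8: opening $7,553.32; interest $1,043.00 → $8,596.32; payment $6,170.99; balance $2,425.33

$2,425.33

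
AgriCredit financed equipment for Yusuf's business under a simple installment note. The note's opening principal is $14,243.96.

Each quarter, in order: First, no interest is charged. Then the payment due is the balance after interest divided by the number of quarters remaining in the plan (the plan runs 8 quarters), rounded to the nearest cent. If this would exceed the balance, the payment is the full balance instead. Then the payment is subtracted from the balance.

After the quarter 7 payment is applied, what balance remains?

$1,780.49

Quarter 1: $14,243.96 − $1,780.50 → $12,463.46
Quarter 2: $12,463.46 − $1,780.49 → $10,682.97
Quarter 3: $10,682.97 − $1,780.50 → $8,902.47
Quarter 4: $8,902.47 − $1,780.49 → $7,121.98
Quarter 5: $7,121.98 − $1,780.50 → $5,341.48
Quarter 6: $5,341.48 − $1,780.49 → $3,560.99
Quarter 7: $3,560.99 − $1,780.50 → $1,780.49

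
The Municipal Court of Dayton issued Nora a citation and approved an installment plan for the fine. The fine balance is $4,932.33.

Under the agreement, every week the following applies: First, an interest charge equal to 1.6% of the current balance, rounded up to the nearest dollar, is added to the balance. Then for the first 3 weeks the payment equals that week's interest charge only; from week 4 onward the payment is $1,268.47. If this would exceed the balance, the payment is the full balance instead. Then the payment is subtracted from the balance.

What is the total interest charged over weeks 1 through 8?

$439.00

Week 1: opening $4,932.33; interest $79.00 → $5,011.33; payment $79.00; balance $4,932.33
Week 2: opening $4,932.33; interest $79.00 → $5,011.33; payment $79.00; balance $4,932.33
Week 3: opening $4,932.33; interest $79.00 → $5,011.33; payment $79.00; balance $4,932.33
Week 4: opening $4,932.33; interest $79.00 → $5,011.33; payment $1,268.47; balance $3,742.86
Week 5: opening $3,742.86; interest $60.00 → $3,802.86; payment $1,268.47; balance $2,534.39
Week 6: opening $2,534.39; interest $41.00 → $2,575.39; payment $1,268.47; balance $1,306.92
Week 7: opening $1,306.92; interest $21.00 → $1,327.92; payment $1,268.47; balance $59.45
Week 8: opening $59.45; interest $1.00 → $60.45; payment $60.45; balance $0.00
Total interest: $79.00 + $79.00 + $79.00 + $79.00 + $60.00 + $41.00 + $21.00 + $1.00 = $439.00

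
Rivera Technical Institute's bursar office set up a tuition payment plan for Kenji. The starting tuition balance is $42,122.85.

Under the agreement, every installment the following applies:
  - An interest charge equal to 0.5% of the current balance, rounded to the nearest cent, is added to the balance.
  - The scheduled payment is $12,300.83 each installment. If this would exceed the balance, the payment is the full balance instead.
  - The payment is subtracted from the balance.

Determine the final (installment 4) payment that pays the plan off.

# | Opening | Interest | Payment | End bal
1 | $42,122.85 | $210.61 | $12,300.83 | $30,032.63
2 | $30,032.63 | $150.16 | $12,300.83 | $17,881.96
3 | $17,881.96 | $89.41 | $12,300.83 | $5,670.54
4 | $5,670.54 | $28.35 | $5,698.89 | $0.00

$5,698.89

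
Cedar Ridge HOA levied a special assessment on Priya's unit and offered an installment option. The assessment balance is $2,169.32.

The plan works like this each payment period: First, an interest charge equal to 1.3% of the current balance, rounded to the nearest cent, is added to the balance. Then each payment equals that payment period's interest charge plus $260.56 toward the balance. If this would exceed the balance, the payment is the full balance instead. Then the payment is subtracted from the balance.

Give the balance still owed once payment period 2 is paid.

$1,648.20

# | Opening | Interest | Payment | End bal
1 | $2,169.32 | $28.20 | $288.76 | $1,908.76
2 | $1,908.76 | $24.81 | $285.37 | $1,648.20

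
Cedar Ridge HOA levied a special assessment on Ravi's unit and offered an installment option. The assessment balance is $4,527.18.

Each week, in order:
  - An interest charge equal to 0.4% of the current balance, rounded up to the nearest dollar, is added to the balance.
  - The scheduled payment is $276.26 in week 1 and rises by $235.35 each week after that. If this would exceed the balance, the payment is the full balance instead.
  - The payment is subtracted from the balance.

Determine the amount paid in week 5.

Week 1: opening $4,527.18; interest $19.00 → $4,546.18; payment $276.26; balance $4,269.92
Week 2: opening $4,269.92; interest $18.00 → $4,287.92; payment $511.61; balance $3,776.31
Week 3: opening $3,776.31; interest $16.00 → $3,792.31; payment $746.96; balance $3,045.35
Week 4: opening $3,045.35; interest $13.00 → $3,058.35; payment $982.31; balance $2,076.04
Week 5: opening $2,076.04; interest $9.00 → $2,085.04; payment $1,217.66; balance $867.38

$1,217.66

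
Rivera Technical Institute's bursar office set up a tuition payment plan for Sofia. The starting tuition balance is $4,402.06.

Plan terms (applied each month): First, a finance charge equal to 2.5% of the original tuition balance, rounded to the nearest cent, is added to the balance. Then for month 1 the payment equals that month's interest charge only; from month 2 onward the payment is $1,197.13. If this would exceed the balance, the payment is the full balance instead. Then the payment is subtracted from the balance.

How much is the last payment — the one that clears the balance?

$163.79

Month 1: $4,402.06 +$110.05 interest = $4,512.11; pay $110.05 → $4,402.06
Month 2: $4,402.06 +$110.05 interest = $4,512.11; pay $1,197.13 → $3,314.98
Month 3: $3,314.98 +$110.05 interest = $3,425.03; pay $1,197.13 → $2,227.90
Month 4: $2,227.90 +$110.05 interest = $2,337.95; pay $1,197.13 → $1,140.82
Month 5: $1,140.82 +$110.05 interest = $1,250.87; pay $1,197.13 → $53.74
Month 6: $53.74 +$110.05 interest = $163.79; pay $163.79 → $0.00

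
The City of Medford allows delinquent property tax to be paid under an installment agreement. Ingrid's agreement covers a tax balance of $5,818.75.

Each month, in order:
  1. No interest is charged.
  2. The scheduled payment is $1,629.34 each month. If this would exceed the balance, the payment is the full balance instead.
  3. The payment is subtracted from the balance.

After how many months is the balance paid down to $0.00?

4

Month 1: opening $5,818.75; payment $1,629.34; balance $4,189.41
Month 2: opening $4,189.41; payment $1,629.34; balance $2,560.07
Month 3: opening $2,560.07; payment $1,629.34; balance $930.73
Month 4: opening $930.73; payment $930.73; balance $0.00
Balance reaches $0.00 in month 4.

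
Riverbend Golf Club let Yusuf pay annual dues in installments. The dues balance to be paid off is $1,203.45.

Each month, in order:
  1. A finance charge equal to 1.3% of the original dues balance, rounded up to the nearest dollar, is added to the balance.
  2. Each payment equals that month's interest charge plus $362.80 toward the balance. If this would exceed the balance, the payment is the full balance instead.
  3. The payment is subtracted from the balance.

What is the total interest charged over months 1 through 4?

Month 1: $1,203.45 +$16.00 interest = $1,219.45; pay $378.80 → $840.65
Month 2: $840.65 +$16.00 interest = $856.65; pay $378.80 → $477.85
Month 3: $477.85 +$16.00 interest = $493.85; pay $378.80 → $115.05
Month 4: $115.05 +$16.00 interest = $131.05; pay $131.05 → $0.00
Total interest: $16.00 + $16.00 + $16.00 + $16.00 = $64.00

$64.00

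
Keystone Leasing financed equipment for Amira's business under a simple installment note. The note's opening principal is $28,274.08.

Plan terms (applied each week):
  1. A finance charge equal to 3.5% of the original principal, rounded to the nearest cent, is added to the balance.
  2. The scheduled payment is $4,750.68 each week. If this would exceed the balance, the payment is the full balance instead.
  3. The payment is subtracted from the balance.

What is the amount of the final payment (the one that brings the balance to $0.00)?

# | Opening | Interest | Payment | End bal
1 | $28,274.08 | $989.59 | $4,750.68 | $24,512.99
2 | $24,512.99 | $989.59 | $4,750.68 | $20,751.90
3 | $20,751.90 | $989.59 | $4,750.68 | $16,990.81
4 | $16,990.81 | $989.59 | $4,750.68 | $13,229.72
5 | $13,229.72 | $989.59 | $4,750.68 | $9,468.63
6 | $9,468.63 | $989.59 | $4,750.68 | $5,707.54
7 | $5,707.54 | $989.59 | $4,750.68 | $1,946.45
8 | $1,946.45 | $989.59 | $2,936.04 | $0.00

$2,936.04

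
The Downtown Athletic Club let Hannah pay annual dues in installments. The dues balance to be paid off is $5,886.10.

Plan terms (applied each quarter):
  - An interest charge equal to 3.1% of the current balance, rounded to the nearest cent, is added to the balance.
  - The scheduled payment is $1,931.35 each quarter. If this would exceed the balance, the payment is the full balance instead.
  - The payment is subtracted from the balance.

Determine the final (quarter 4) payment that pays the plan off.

# | Opening | Interest | Payment | End bal
1 | $5,886.10 | $182.47 | $1,931.35 | $4,137.22
2 | $4,137.22 | $128.25 | $1,931.35 | $2,334.12
3 | $2,334.12 | $72.36 | $1,931.35 | $475.13
4 | $475.13 | $14.73 | $489.86 | $0.00

$489.86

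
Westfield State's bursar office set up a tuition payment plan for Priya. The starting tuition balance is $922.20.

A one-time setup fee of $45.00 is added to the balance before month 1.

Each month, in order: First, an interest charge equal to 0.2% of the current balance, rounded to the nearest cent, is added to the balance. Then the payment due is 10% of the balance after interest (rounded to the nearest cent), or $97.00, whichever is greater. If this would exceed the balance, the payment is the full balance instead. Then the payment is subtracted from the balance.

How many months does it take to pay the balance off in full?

11

Month 1: $967.20 +$1.93 interest = $969.13; pay $97.00 → $872.13
Month 2: $872.13 +$1.74 interest = $873.87; pay $97.00 → $776.87
Month 3: $776.87 +$1.55 interest = $778.42; pay $97.00 → $681.42
Month 4: $681.42 +$1.36 interest = $682.78; pay $97.00 → $585.78
Month 5: $585.78 +$1.17 interest = $586.95; pay $97.00 → $489.95
Month 6: $489.95 +$0.98 interest = $490.93; pay $97.00 → $393.93
Month 7: $393.93 +$0.79 interest = $394.72; pay $97.00 → $297.72
Month 8: $297.72 +$0.60 interest = $298.32; pay $97.00 → $201.32
Month 9: $201.32 +$0.40 interest = $201.72; pay $97.00 → $104.72
Month 10: $104.72 +$0.21 interest = $104.93; pay $97.00 → $7.93
Month 11: $7.93 +$0.02 interest = $7.95; pay $7.95 → $0.00
Balance reaches $0.00 in month 11.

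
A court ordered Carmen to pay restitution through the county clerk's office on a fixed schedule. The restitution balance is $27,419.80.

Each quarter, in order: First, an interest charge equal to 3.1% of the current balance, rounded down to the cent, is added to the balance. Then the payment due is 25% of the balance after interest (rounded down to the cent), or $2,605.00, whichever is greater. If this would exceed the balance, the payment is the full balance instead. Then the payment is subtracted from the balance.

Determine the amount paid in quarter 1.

Quarter 1: $27,419.80 +$850.01 interest = $28,269.81; pay $7,067.45 → $21,202.36

$7,067.45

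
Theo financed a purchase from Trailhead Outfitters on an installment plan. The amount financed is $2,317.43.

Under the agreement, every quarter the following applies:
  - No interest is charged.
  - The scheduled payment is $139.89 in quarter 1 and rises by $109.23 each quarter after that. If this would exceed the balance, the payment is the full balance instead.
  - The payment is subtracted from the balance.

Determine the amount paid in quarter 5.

Quarter 1: $2,317.43 − $139.89 → $2,177.54
Quarter 2: $2,177.54 − $249.12 → $1,928.42
Quarter 3: $1,928.42 − $358.35 → $1,570.07
Quarter 4: $1,570.07 − $467.58 → $1,102.49
Quarter 5: $1,102.49 − $576.81 → $525.68

$576.81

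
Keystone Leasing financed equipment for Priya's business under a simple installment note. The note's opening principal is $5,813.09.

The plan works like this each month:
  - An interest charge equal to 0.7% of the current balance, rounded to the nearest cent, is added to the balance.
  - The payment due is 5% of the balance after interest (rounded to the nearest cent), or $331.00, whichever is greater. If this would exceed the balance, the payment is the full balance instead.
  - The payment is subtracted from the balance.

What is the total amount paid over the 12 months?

$3,972.00

Month 1: $5,813.09 +$40.69 interest = $5,853.78; pay $331.00 → $5,522.78
Month 2: $5,522.78 +$38.66 interest = $5,561.44; pay $331.00 → $5,230.44
Month 3: $5,230.44 +$36.61 interest = $5,267.05; pay $331.00 → $4,936.05
Month 4: $4,936.05 +$34.55 interest = $4,970.60; pay $331.00 → $4,639.60
Month 5: $4,639.60 +$32.48 interest = $4,672.08; pay $331.00 → $4,341.08
Month 6: $4,341.08 +$30.39 interest = $4,371.47; pay $331.00 → $4,040.47
Month 7: $4,040.47 +$28.28 interest = $4,068.75; pay $331.00 → $3,737.75
Month 8: $3,737.75 +$26.16 interest = $3,763.91; pay $331.00 → $3,432.91
Month 9: $3,432.91 +$24.03 interest = $3,456.94; pay $331.00 → $3,125.94
Month 10: $3,125.94 +$21.88 interest = $3,147.82; pay $331.00 → $2,816.82
Month 11: $2,816.82 +$19.72 interest = $2,836.54; pay $331.00 → $2,505.54
Month 12: $2,505.54 +$17.54 interest = $2,523.08; pay $331.00 → $2,192.08
Total paid: $3,972.00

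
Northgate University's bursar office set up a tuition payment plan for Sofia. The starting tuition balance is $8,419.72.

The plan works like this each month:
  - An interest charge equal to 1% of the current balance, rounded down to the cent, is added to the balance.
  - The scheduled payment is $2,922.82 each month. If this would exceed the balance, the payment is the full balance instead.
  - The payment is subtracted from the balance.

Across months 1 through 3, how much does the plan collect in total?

$8,586.86

# | Opening | Interest | Payment | End bal
1 | $8,419.72 | $84.19 | $2,922.82 | $5,581.09
2 | $5,581.09 | $55.81 | $2,922.82 | $2,714.08
3 | $2,714.08 | $27.14 | $2,741.22 | $0.00
Total paid: $8,586.86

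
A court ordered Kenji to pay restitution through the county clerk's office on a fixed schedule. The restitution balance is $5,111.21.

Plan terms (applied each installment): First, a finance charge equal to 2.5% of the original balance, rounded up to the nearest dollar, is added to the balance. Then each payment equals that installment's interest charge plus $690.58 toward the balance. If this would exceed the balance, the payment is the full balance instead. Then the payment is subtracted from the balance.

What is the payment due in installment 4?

$818.58

# | Opening | Interest | Payment | End bal
1 | $5,111.21 | $128.00 | $818.58 | $4,420.63
2 | $4,420.63 | $128.00 | $818.58 | $3,730.05
3 | $3,730.05 | $128.00 | $818.58 | $3,039.47
4 | $3,039.47 | $128.00 | $818.58 | $2,348.89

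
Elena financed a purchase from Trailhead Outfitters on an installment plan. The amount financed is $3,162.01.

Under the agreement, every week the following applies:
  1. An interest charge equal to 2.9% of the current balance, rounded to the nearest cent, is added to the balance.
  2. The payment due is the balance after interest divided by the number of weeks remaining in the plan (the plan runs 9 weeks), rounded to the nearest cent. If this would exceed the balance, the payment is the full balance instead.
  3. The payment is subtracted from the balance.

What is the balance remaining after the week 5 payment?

$1,621.27

# | Opening | Interest | Payment | End bal
1 | $3,162.01 | $91.70 | $361.52 | $2,892.19
2 | $2,892.19 | $83.87 | $372.01 | $2,604.05
3 | $2,604.05 | $75.52 | $382.80 | $2,296.77
4 | $2,296.77 | $66.61 | $393.90 | $1,969.48
5 | $1,969.48 | $57.11 | $405.32 | $1,621.27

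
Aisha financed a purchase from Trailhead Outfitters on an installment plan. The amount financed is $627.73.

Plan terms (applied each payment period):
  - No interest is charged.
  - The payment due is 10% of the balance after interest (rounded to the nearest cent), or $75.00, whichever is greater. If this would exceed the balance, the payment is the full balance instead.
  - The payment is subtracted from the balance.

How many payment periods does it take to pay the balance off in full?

# | Opening | Payment | End bal
1 | $627.73 | $75.00 | $552.73
2 | $552.73 | $75.00 | $477.73
3 | $477.73 | $75.00 | $402.73
4 | $402.73 | $75.00 | $327.73
5 | $327.73 | $75.00 | $252.73
6 | $252.73 | $75.00 | $177.73
7 | $177.73 | $75.00 | $102.73
8 | $102.73 | $75.00 | $27.73
9 | $27.73 | $27.73 | $0.00
Balance reaches $0.00 in payment period 9.

9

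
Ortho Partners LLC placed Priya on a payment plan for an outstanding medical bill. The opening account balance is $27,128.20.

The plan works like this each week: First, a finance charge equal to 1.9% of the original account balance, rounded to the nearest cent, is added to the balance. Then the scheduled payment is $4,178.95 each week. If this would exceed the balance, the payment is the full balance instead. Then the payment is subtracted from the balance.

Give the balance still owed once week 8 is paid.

$0.00

Week 1: opening $27,128.20; interest $515.44 → $27,643.64; payment $4,178.95; balance $23,464.69
Week 2: opening $23,464.69; interest $515.44 → $23,980.13; payment $4,178.95; balance $19,801.18
Week 3: opening $19,801.18; interest $515.44 → $20,316.62; payment $4,178.95; balance $16,137.67
Week 4: opening $16,137.67; interest $515.44 → $16,653.11; payment $4,178.95; balance $12,474.16
Week 5: opening $12,474.16; interest $515.44 → $12,989.60; payment $4,178.95; balance $8,810.65
Week 6: opening $8,810.65; interest $515.44 → $9,326.09; payment $4,178.95; balance $5,147.14
Week 7: opening $5,147.14; interest $515.44 → $5,662.58; payment $4,178.95; balance $1,483.63
Week 8: opening $1,483.63; interest $515.44 → $1,999.07; payment $1,999.07; balance $0.00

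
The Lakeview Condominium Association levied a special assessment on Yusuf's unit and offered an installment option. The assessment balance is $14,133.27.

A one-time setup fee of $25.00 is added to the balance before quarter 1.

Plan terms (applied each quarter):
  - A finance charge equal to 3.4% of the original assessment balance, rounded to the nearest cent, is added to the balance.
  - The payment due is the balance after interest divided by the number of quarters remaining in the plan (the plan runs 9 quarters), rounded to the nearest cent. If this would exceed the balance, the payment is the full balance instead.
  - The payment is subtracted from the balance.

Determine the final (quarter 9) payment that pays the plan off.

$2,932.54

# | Opening | Interest | Payment | End bal
1 | $14,158.27 | $480.53 | $1,626.53 | $13,012.27
2 | $13,012.27 | $480.53 | $1,686.60 | $11,806.20
3 | $11,806.20 | $480.53 | $1,755.25 | $10,531.48
4 | $10,531.48 | $480.53 | $1,835.34 | $9,176.67
5 | $9,176.67 | $480.53 | $1,931.44 | $7,725.76
6 | $7,725.76 | $480.53 | $2,051.57 | $6,154.72
7 | $6,154.72 | $480.53 | $2,211.75 | $4,423.50
8 | $4,423.50 | $480.53 | $2,452.02 | $2,452.01
9 | $2,452.01 | $480.53 | $2,932.54 | $0.00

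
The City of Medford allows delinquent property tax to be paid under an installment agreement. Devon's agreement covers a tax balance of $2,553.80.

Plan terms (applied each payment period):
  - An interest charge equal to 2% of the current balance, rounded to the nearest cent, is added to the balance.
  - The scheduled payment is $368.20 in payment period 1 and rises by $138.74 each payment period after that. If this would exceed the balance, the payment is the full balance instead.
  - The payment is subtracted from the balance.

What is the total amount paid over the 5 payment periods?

Payment period 1: opening $2,553.80; interest $51.08 → $2,604.88; payment $368.20; balance $2,236.68
Payment period 2: opening $2,236.68; interest $44.73 → $2,281.41; payment $506.94; balance $1,774.47
Payment period 3: opening $1,774.47; interest $35.49 → $1,809.96; payment $645.68; balance $1,164.28
Payment period 4: opening $1,164.28; interest $23.29 → $1,187.57; payment $784.42; balance $403.15
Payment period 5: opening $403.15; interest $8.06 → $411.21; payment $411.21; balance $0.00
Total paid: $2,716.45

$2,716.45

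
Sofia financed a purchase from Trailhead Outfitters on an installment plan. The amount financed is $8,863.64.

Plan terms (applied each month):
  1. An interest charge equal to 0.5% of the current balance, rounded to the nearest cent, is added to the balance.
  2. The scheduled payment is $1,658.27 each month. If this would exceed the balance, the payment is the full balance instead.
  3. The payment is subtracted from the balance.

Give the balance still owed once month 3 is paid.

Month 1: $8,863.64 +$44.32 interest = $8,907.96; pay $1,658.27 → $7,249.69
Month 2: $7,249.69 +$36.25 interest = $7,285.94; pay $1,658.27 → $5,627.67
Month 3: $5,627.67 +$28.14 interest = $5,655.81; pay $1,658.27 → $3,997.54

$3,997.54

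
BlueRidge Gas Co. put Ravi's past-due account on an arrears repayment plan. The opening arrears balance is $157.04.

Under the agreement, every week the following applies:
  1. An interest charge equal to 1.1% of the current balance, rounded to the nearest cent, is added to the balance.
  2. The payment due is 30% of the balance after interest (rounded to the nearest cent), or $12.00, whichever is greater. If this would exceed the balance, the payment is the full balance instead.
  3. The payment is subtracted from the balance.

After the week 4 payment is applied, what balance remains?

Week 1: opening $157.04; interest $1.73 → $158.77; payment $47.63; balance $111.14
Week 2: opening $111.14; interest $1.22 → $112.36; payment $33.71; balance $78.65
Week 3: opening $78.65; interest $0.87 → $79.52; payment $23.86; balance $55.66
Week 4: opening $55.66; interest $0.61 → $56.27; payment $16.88; balance $39.39

$39.39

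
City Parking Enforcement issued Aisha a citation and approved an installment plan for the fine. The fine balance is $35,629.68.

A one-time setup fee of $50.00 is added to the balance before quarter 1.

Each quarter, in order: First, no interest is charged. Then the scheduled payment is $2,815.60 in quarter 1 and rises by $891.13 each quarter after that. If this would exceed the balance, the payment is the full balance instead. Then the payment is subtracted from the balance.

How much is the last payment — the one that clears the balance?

$5,419.13

Quarter 1: $35,679.68 − $2,815.60 → $32,864.08
Quarter 2: $32,864.08 − $3,706.73 → $29,157.35
Quarter 3: $29,157.35 − $4,597.86 → $24,559.49
Quarter 4: $24,559.49 − $5,488.99 → $19,070.50
Quarter 5: $19,070.50 − $6,380.12 → $12,690.38
Quarter 6: $12,690.38 − $7,271.25 → $5,419.13
Quarter 7: $5,419.13 − $5,419.13 → $0.00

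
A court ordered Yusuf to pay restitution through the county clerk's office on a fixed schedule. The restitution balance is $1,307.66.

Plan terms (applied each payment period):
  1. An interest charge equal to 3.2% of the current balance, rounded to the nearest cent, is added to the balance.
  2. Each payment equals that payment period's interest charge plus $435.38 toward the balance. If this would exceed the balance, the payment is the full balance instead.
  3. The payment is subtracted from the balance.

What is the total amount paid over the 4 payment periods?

# | Opening | Interest | Payment | End bal
1 | $1,307.66 | $41.85 | $477.23 | $872.28
2 | $872.28 | $27.91 | $463.29 | $436.90
3 | $436.90 | $13.98 | $449.36 | $1.52
4 | $1.52 | $0.05 | $1.57 | $0.00
Total paid: $1,391.45

$1,391.45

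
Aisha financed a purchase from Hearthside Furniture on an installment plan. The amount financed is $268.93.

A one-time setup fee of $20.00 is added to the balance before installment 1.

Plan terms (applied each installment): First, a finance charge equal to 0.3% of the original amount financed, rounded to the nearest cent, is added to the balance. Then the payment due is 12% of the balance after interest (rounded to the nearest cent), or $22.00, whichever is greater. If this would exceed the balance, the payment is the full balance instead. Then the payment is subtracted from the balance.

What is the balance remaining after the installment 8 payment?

$90.89

# | Opening | Interest | Payment | End bal
1 | $288.93 | $0.81 | $34.77 | $254.97
2 | $254.97 | $0.81 | $30.69 | $225.09
3 | $225.09 | $0.81 | $27.11 | $198.79
4 | $198.79 | $0.81 | $23.95 | $175.65
5 | $175.65 | $0.81 | $22.00 | $154.46
6 | $154.46 | $0.81 | $22.00 | $133.27
7 | $133.27 | $0.81 | $22.00 | $112.08
8 | $112.08 | $0.81 | $22.00 | $90.89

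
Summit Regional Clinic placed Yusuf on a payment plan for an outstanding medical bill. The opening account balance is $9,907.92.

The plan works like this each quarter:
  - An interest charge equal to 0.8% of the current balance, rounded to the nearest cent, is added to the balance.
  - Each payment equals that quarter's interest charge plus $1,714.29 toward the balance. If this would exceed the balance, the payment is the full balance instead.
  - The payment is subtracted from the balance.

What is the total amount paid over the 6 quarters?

$10,177.78

Quarter 1: opening $9,907.92; interest $79.26 → $9,987.18; payment $1,793.55; balance $8,193.63
Quarter 2: opening $8,193.63; interest $65.55 → $8,259.18; payment $1,779.84; balance $6,479.34
Quarter 3: opening $6,479.34; interest $51.83 → $6,531.17; payment $1,766.12; balance $4,765.05
Quarter 4: opening $4,765.05; interest $38.12 → $4,803.17; payment $1,752.41; balance $3,050.76
Quarter 5: opening $3,050.76; interest $24.41 → $3,075.17; payment $1,738.70; balance $1,336.47
Quarter 6: opening $1,336.47; interest $10.69 → $1,347.16; payment $1,347.16; balance $0.00
Total paid: $10,177.78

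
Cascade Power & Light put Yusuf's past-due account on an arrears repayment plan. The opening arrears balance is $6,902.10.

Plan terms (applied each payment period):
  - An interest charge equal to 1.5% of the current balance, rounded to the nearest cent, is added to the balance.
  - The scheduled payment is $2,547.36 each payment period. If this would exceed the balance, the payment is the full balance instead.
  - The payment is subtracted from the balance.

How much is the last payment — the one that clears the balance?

$2,007.45

Payment period 1: $6,902.10 +$103.53 interest = $7,005.63; pay $2,547.36 → $4,458.27
Payment period 2: $4,458.27 +$66.87 interest = $4,525.14; pay $2,547.36 → $1,977.78
Payment period 3: $1,977.78 +$29.67 interest = $2,007.45; pay $2,007.45 → $0.00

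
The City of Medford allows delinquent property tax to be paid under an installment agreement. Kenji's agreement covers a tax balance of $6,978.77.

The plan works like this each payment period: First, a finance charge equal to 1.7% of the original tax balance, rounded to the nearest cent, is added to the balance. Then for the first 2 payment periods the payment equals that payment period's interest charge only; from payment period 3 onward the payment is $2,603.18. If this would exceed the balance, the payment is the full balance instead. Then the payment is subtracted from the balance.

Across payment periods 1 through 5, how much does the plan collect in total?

Payment period 1: $6,978.77 +$118.64 interest = $7,097.41; pay $118.64 → $6,978.77
Payment period 2: $6,978.77 +$118.64 interest = $7,097.41; pay $118.64 → $6,978.77
Payment period 3: $6,978.77 +$118.64 interest = $7,097.41; pay $2,603.18 → $4,494.23
Payment period 4: $4,494.23 +$118.64 interest = $4,612.87; pay $2,603.18 → $2,009.69
Payment period 5: $2,009.69 +$118.64 interest = $2,128.33; pay $2,128.33 → $0.00
Total paid: $7,571.97

$7,571.97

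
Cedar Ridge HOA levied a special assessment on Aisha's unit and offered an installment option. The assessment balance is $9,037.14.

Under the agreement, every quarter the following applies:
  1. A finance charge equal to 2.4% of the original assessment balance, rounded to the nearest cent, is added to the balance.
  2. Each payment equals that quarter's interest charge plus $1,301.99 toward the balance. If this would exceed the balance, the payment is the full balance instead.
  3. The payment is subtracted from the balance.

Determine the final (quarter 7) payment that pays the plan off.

$1,442.09

Quarter 1: opening $9,037.14; interest $216.89 → $9,254.03; payment $1,518.88; balance $7,735.15
Quarter 2: opening $7,735.15; interest $216.89 → $7,952.04; payment $1,518.88; balance $6,433.16
Quarter 3: opening $6,433.16; interest $216.89 → $6,650.05; payment $1,518.88; balance $5,131.17
Quarter 4: opening $5,131.17; interest $216.89 → $5,348.06; payment $1,518.88; balance $3,829.18
Quarter 5: opening $3,829.18; interest $216.89 → $4,046.07; payment $1,518.88; balance $2,527.19
Quarter 6: opening $2,527.19; interest $216.89 → $2,744.08; payment $1,518.88; balance $1,225.20
Quarter 7: opening $1,225.20; interest $216.89 → $1,442.09; payment $1,442.09; balance $0.00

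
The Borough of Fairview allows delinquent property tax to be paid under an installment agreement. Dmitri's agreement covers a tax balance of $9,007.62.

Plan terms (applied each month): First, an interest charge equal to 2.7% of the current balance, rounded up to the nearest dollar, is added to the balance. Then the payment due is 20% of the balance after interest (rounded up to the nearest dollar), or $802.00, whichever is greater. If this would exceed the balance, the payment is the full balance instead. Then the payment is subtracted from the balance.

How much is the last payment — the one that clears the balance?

$424.62

Month 1: opening $9,007.62; interest $244.00 → $9,251.62; payment $1,851.00; balance $7,400.62
Month 2: opening $7,400.62; interest $200.00 → $7,600.62; payment $1,521.00; balance $6,079.62
Month 3: opening $6,079.62; interest $165.00 → $6,244.62; payment $1,249.00; balance $4,995.62
Month 4: opening $4,995.62; interest $135.00 → $5,130.62; payment $1,027.00; balance $4,103.62
Month 5: opening $4,103.62; interest $111.00 → $4,214.62; payment $843.00; balance $3,371.62
Month 6: opening $3,371.62; interest $92.00 → $3,463.62; payment $802.00; balance $2,661.62
Month 7: opening $2,661.62; interest $72.00 → $2,733.62; payment $802.00; balance $1,931.62
Month 8: opening $1,931.62; interest $53.00 → $1,984.62; payment $802.00; balance $1,182.62
Month 9: opening $1,182.62; interest $32.00 → $1,214.62; payment $802.00; balance $412.62
Month 10: opening $412.62; interest $12.00 → $424.62; payment $424.62; balance $0.00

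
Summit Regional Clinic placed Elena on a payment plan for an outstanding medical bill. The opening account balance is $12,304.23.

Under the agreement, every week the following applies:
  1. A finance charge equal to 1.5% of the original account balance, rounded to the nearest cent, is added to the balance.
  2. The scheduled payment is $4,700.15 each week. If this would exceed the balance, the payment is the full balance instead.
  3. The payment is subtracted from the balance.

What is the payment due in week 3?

$3,457.61

Week 1: $12,304.23 +$184.56 interest = $12,488.79; pay $4,700.15 → $7,788.64
Week 2: $7,788.64 +$184.56 interest = $7,973.20; pay $4,700.15 → $3,273.05
Week 3: $3,273.05 +$184.56 interest = $3,457.61; pay $3,457.61 → $0.00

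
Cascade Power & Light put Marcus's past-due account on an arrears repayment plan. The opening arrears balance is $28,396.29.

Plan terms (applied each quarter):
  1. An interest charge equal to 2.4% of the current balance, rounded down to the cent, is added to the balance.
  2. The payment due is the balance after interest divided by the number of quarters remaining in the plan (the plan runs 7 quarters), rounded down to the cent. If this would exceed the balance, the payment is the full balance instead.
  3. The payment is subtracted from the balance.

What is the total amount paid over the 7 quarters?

$31,257.17

Quarter 1: $28,396.29 +$681.51 interest = $29,077.80; pay $4,153.97 → $24,923.83
Quarter 2: $24,923.83 +$598.17 interest = $25,522.00; pay $4,253.66 → $21,268.34
Quarter 3: $21,268.34 +$510.44 interest = $21,778.78; pay $4,355.75 → $17,423.03
Quarter 4: $17,423.03 +$418.15 interest = $17,841.18; pay $4,460.29 → $13,380.89
Quarter 5: $13,380.89 +$321.14 interest = $13,702.03; pay $4,567.34 → $9,134.69
Quarter 6: $9,134.69 +$219.23 interest = $9,353.92; pay $4,676.96 → $4,676.96
Quarter 7: $4,676.96 +$112.24 interest = $4,789.20; pay $4,789.20 → $0.00
Total paid: $31,257.17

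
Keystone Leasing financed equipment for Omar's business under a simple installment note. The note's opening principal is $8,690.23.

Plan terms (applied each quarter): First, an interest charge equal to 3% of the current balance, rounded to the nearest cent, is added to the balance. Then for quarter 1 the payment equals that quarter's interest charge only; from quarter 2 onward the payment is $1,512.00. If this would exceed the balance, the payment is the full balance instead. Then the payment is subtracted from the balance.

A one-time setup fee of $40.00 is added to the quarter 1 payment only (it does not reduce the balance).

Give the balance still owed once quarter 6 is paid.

$2,046.95

Quarter 1: $8,690.23 +$260.71 interest = $8,950.94; pay $260.71 (+ $40.00 fee) → $8,690.23
Quarter 2: $8,690.23 +$260.71 interest = $8,950.94; pay $1,512.00 → $7,438.94
Quarter 3: $7,438.94 +$223.17 interest = $7,662.11; pay $1,512.00 → $6,150.11
Quarter 4: $6,150.11 +$184.50 interest = $6,334.61; pay $1,512.00 → $4,822.61
Quarter 5: $4,822.61 +$144.68 interest = $4,967.29; pay $1,512.00 → $3,455.29
Quarter 6: $3,455.29 +$103.66 interest = $3,558.95; pay $1,512.00 → $2,046.95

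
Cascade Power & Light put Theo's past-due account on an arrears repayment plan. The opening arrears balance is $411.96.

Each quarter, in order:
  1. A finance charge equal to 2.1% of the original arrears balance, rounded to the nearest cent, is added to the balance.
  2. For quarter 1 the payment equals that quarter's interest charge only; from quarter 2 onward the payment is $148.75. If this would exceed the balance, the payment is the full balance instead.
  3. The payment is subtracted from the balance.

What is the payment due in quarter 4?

$140.41

Quarter 1: $411.96 +$8.65 interest = $420.61; pay $8.65 → $411.96
Quarter 2: $411.96 +$8.65 interest = $420.61; pay $148.75 → $271.86
Quarter 3: $271.86 +$8.65 interest = $280.51; pay $148.75 → $131.76
Quarter 4: $131.76 +$8.65 interest = $140.41; pay $140.41 → $0.00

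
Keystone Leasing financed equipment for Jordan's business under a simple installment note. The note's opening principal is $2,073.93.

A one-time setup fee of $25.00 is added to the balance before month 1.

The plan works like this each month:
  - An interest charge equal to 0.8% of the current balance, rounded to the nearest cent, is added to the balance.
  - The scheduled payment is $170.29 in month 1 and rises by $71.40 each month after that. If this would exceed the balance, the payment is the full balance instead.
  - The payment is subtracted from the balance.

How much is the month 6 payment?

# | Opening | Interest | Payment | End bal
1 | $2,098.93 | $16.79 | $170.29 | $1,945.43
2 | $1,945.43 | $15.56 | $241.69 | $1,719.30
3 | $1,719.30 | $13.75 | $313.09 | $1,419.96
4 | $1,419.96 | $11.36 | $384.49 | $1,046.83
5 | $1,046.83 | $8.37 | $455.89 | $599.31
6 | $599.31 | $4.79 | $527.29 | $76.81

$527.29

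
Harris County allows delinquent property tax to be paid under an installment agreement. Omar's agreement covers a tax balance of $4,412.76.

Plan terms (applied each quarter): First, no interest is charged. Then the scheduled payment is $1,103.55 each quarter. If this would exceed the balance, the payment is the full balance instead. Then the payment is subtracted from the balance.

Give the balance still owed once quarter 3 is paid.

Quarter 1: $4,412.76 − $1,103.55 → $3,309.21
Quarter 2: $3,309.21 − $1,103.55 → $2,205.66
Quarter 3: $2,205.66 − $1,103.55 → $1,102.11

$1,102.11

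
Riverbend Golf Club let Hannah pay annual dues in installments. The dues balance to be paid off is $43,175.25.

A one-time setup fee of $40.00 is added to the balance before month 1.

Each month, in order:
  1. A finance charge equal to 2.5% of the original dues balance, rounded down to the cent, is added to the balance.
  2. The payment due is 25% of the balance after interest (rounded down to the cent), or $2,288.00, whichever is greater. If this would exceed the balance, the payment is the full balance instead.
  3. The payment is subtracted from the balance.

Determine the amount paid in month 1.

Month 1: opening $43,215.25; interest $1,079.38 → $44,294.63; payment $11,073.65; balance $33,220.98

$11,073.65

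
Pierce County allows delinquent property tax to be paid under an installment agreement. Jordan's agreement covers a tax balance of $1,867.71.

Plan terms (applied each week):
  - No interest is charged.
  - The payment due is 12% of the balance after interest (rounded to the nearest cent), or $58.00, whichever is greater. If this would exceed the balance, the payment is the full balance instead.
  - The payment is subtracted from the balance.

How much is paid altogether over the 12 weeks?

Week 1: opening $1,867.71; payment $224.13; balance $1,643.58
Week 2: opening $1,643.58; payment $197.23; balance $1,446.35
Week 3: opening $1,446.35; payment $173.56; balance $1,272.79
Week 4: opening $1,272.79; payment $152.73; balance $1,120.06
Week 5: opening $1,120.06; payment $134.41; balance $985.65
Week 6: opening $985.65; payment $118.28; balance $867.37
Week 7: opening $867.37; payment $104.08; balance $763.29
Week 8: opening $763.29; payment $91.59; balance $671.70
Week 9: opening $671.70; payment $80.60; balance $591.10
Week 10: opening $591.10; payment $70.93; balance $520.17
Week 11: opening $520.17; payment $62.42; balance $457.75
Week 12: opening $457.75; payment $58.00; balance $399.75
Total paid: $1,467.96

$1,467.96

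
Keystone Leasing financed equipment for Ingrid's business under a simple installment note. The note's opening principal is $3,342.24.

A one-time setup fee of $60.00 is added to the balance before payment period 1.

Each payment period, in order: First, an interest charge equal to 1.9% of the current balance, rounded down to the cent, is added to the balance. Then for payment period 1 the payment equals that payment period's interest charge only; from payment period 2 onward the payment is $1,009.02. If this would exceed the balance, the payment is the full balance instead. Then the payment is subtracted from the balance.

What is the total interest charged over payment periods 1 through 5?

$214.16

# | Opening | Interest | Payment | End bal
1 | $3,402.24 | $64.64 | $64.64 | $3,402.24
2 | $3,402.24 | $64.64 | $1,009.02 | $2,457.86
3 | $2,457.86 | $46.69 | $1,009.02 | $1,495.53
4 | $1,495.53 | $28.41 | $1,009.02 | $514.92
5 | $514.92 | $9.78 | $524.70 | $0.00
Total interest: $64.64 + $64.64 + $46.69 + $28.41 + $9.78 = $214.16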